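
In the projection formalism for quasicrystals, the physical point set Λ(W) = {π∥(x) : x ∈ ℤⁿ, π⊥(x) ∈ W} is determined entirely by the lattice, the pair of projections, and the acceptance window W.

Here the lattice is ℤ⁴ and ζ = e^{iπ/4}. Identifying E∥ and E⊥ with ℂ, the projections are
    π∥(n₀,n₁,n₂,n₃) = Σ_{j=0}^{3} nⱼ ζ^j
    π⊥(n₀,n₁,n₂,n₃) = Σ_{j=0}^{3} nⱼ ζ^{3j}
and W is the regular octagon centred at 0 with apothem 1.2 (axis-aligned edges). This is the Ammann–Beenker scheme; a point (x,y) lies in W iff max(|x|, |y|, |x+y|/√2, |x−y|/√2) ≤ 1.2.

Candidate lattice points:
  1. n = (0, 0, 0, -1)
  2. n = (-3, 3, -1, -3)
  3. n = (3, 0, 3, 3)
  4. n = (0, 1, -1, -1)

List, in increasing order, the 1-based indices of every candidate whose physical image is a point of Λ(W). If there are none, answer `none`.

1

Internal map: ζ^{3j} for j=0..3 gives (1,0), (−√2/2,√2/2), (0,−1), (√2/2,√2/2).
#1 (0, 0, 0, -1): internal (-0.7071, -0.7071); octagon support 1.0000 vs apothem 1.2 → ∈ W
#2 (-3, 3, -1, -3): internal (-7.2426, 1.0000); octagon support 7.2426 vs apothem 1.2 → ∉ W
#3 (3, 0, 3, 3): internal (5.1213, -0.8787); octagon support 5.1213 vs apothem 1.2 → ∉ W
#4 (0, 1, -1, -1): internal (-1.4142, 1.0000); octagon support 1.7071 vs apothem 1.2 → ∉ W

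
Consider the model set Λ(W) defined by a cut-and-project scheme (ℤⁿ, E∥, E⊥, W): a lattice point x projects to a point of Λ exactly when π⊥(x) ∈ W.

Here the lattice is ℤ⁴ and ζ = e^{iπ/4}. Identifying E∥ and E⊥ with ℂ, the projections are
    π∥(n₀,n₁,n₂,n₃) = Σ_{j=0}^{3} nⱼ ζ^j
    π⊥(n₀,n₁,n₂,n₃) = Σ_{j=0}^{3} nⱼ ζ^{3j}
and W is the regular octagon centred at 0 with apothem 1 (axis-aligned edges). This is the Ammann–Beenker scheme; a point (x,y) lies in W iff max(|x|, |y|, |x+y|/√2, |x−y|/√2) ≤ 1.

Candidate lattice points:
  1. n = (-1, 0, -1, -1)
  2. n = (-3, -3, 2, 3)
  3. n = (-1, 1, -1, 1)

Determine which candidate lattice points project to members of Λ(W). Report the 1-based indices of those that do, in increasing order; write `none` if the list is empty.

With ζ = e^{iπ/4} the internal vectors are ζ^0,ζ^3,ζ^6,ζ^9.
#1 (-1, 0, -1, -1): internal (-1.707107, 0.292893); octagon support 1.707107 vs apothem 1 → ∉ W
#2 (-3, -3, 2, 3): internal (1.242641, -2.000000); octagon support 2.292893 vs apothem 1 → ∉ W
#3 (-1, 1, -1, 1): internal (-1.000000, 2.414214); octagon support 2.414214 vs apothem 1 → ∉ W

none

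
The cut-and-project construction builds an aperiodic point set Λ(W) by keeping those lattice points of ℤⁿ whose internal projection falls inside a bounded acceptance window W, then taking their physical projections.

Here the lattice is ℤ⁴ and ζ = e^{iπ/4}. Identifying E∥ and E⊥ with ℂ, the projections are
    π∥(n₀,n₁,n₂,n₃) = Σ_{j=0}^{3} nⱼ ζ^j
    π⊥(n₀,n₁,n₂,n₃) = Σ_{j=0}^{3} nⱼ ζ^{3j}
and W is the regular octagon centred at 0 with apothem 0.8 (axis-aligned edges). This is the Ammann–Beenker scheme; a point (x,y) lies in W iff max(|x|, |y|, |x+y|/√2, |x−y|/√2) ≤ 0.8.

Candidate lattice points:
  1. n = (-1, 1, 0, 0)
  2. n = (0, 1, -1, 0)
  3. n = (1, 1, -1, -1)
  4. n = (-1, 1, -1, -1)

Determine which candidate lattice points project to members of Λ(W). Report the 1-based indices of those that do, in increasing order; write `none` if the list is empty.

With ζ = e^{iπ/4} the internal vectors are ζ^0,ζ^3,ζ^6,ζ^9.
candidate 1: n = (-1, 1, 0, 0) → π⊥ ≈ (-1.7071, +0.7071); max(|x|,|y|,|x±y|/√2) = 1.7071 > 0.8 ⇒ ∉ W
candidate 2: n = (0, 1, -1, 0) → π⊥ ≈ (-0.7071, +1.7071); max(|x|,|y|,|x±y|/√2) = 1.7071 > 0.8 ⇒ ∉ W
candidate 3: n = (1, 1, -1, -1) → π⊥ ≈ (-0.4142, +1.0000); max(|x|,|y|,|x±y|/√2) = 1.0000 > 0.8 ⇒ ∉ W
candidate 4: n = (-1, 1, -1, -1) → π⊥ ≈ (-2.4142, +1.0000); max(|x|,|y|,|x±y|/√2) = 2.4142 > 0.8 ⇒ ∉ W

none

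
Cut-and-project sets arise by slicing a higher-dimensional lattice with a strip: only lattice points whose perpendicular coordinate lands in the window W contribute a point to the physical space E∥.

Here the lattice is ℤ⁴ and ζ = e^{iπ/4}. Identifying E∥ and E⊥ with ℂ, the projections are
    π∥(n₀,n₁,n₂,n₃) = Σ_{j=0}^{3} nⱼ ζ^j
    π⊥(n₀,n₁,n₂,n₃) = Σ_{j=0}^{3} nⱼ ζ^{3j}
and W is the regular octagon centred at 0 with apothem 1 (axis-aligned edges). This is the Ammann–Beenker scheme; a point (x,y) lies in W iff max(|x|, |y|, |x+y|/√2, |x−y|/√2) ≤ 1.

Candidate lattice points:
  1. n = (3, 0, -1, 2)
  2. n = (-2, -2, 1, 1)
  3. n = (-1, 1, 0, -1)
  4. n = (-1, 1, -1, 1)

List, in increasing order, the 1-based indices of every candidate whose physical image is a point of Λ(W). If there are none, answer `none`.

Internal map: ζ^{3j} for j=0..3 gives (1,0), (−√2/2,√2/2), (0,−1), (√2/2,√2/2).
candidate 1: n = (3, 0, -1, 2) → π⊥ ≈ (+4.41421, +2.41421); max(|x|,|y|,|x±y|/√2) = 4.82843 > 1 ⇒ ∉ W
candidate 2: n = (-2, -2, 1, 1) → π⊥ ≈ (+0.12132, -1.70711); max(|x|,|y|,|x±y|/√2) = 1.70711 > 1 ⇒ ∉ W
candidate 3: n = (-1, 1, 0, -1) → π⊥ ≈ (-2.41421, +0.00000); max(|x|,|y|,|x±y|/√2) = 2.41421 > 1 ⇒ ∉ W
candidate 4: n = (-1, 1, -1, 1) → π⊥ ≈ (-1.00000, +2.41421); max(|x|,|y|,|x±y|/√2) = 2.41421 > 1 ⇒ ∉ W

none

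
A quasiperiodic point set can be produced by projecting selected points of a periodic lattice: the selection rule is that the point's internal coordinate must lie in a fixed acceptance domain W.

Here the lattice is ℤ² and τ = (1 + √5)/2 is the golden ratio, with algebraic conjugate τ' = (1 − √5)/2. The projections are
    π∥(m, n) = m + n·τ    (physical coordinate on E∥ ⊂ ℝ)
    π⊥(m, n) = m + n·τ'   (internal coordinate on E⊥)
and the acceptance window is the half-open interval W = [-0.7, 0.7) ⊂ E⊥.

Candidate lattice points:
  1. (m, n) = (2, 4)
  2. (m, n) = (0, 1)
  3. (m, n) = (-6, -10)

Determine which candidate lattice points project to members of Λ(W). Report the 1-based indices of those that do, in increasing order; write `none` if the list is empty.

1, 2, 3

Compute τ' = (1−√5)/2 = -0.618034, so π⊥(m,n) = m -0.618034·n.
[1] lift (2,4): star map gives -0.472136; window check -0.7 ≤ -0.472136 < 0.7 is true → IN Λ
[2] lift (0,1): star map gives -0.618034; window check -0.7 ≤ -0.618034 < 0.7 is true → IN Λ
[3] lift (-6,-10): star map gives 0.180340; window check -0.7 ≤ 0.180340 < 0.7 is true → IN Λ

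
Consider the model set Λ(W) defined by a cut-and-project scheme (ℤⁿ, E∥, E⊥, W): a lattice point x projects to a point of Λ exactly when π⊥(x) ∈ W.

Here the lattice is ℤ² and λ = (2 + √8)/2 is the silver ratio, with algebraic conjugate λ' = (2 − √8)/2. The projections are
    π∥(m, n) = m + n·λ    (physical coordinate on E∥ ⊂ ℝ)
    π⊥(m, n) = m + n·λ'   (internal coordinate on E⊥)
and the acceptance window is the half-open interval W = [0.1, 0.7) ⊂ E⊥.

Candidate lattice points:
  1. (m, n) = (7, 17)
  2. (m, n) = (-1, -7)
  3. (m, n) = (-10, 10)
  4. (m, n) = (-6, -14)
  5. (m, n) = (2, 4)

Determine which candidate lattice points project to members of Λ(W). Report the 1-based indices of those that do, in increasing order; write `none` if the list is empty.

λ' = (2−√8)/2 ≈ -0.414214.
candidate 1: (m,n)=(7,17) → π∥ = 7+17·λ ≈ 48.041631, π⊥ = 7+17·λ' ≈ -0.041631 ∉ [0.1, 0.7) ⇒ out
candidate 2: (m,n)=(-1,-7) → π∥ = -1-7·λ ≈ -17.899495, π⊥ = -1-7·λ' ≈ 1.899495 ∉ [0.1, 0.7) ⇒ out
candidate 3: (m,n)=(-10,10) → π∥ = -10+10·λ ≈ 14.142136, π⊥ = -10+10·λ' ≈ -14.142136 ∉ [0.1, 0.7) ⇒ out
candidate 4: (m,n)=(-6,-14) → π∥ = -6-14·λ ≈ -39.798990, π⊥ = -6-14·λ' ≈ -0.201010 ∉ [0.1, 0.7) ⇒ out
candidate 5: (m,n)=(2,4) → π∥ = 2+4·λ ≈ 11.656854, π⊥ = 2+4·λ' ≈ 0.343146 ∈ [0.1, 0.7) ⇒ IN Λ

5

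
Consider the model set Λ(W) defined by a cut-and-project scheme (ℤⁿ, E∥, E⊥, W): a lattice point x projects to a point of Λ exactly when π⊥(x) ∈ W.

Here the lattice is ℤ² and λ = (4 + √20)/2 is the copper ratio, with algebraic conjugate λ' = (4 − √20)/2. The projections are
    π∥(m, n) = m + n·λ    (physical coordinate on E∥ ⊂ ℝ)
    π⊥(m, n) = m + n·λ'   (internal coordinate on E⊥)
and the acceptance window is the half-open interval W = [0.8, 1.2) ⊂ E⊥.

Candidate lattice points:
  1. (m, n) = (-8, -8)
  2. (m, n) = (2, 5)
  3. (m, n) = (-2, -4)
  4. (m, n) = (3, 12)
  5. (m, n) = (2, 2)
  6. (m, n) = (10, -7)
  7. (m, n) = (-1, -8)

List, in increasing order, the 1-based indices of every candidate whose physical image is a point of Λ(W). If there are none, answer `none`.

2, 7

Numerically λ ≈ 4.2361 and λ' = −1/λ ≈ -0.2361.
[1] lift (-8,-8): star map gives -6.1115; window check 0.8 ≤ -6.1115 < 1.2 is false → out
[2] lift (2,5): star map gives 0.8197; window check 0.8 ≤ 0.8197 < 1.2 is true → IN Λ
[3] lift (-2,-4): star map gives -1.0557; window check 0.8 ≤ -1.0557 < 1.2 is false → out
[4] lift (3,12): star map gives 0.1672; window check 0.8 ≤ 0.1672 < 1.2 is false → out
[5] lift (2,2): star map gives 1.5279; window check 0.8 ≤ 1.5279 < 1.2 is false → out
[6] lift (10,-7): star map gives 11.6525; window check 0.8 ≤ 11.6525 < 1.2 is false → out
[7] lift (-1,-8): star map gives 0.8885; window check 0.8 ≤ 0.8885 < 1.2 is true → IN Λ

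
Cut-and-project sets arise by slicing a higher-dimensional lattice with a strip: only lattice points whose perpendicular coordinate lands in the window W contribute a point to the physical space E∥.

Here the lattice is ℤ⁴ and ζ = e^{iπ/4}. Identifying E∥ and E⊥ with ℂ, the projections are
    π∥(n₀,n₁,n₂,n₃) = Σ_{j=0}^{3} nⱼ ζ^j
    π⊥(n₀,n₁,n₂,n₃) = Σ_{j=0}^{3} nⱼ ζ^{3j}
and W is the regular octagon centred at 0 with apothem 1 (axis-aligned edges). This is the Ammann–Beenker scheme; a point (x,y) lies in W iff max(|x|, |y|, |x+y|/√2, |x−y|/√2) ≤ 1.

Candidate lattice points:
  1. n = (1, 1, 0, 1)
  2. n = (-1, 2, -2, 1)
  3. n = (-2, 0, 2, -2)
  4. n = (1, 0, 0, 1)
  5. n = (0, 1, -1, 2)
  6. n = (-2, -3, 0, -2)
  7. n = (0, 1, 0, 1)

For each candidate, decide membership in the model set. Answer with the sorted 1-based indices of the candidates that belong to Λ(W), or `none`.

none

With ζ = e^{iπ/4} the internal vectors are ζ^0,ζ^3,ζ^6,ζ^9.
candidate 1: n = (1, 1, 0, 1) → π⊥ ≈ (+1.00000, +1.41421); max(|x|,|y|,|x±y|/√2) = 1.70711 > 1 ⇒ ∉ W
candidate 2: n = (-1, 2, -2, 1) → π⊥ ≈ (-1.70711, +4.12132); max(|x|,|y|,|x±y|/√2) = 4.12132 > 1 ⇒ ∉ W
candidate 3: n = (-2, 0, 2, -2) → π⊥ ≈ (-3.41421, -3.41421); max(|x|,|y|,|x±y|/√2) = 4.82843 > 1 ⇒ ∉ W
candidate 4: n = (1, 0, 0, 1) → π⊥ ≈ (+1.70711, +0.70711); max(|x|,|y|,|x±y|/√2) = 1.70711 > 1 ⇒ ∉ W
candidate 5: n = (0, 1, -1, 2) → π⊥ ≈ (+0.70711, +3.12132); max(|x|,|y|,|x±y|/√2) = 3.12132 > 1 ⇒ ∉ W
candidate 6: n = (-2, -3, 0, -2) → π⊥ ≈ (-1.29289, -3.53553); max(|x|,|y|,|x±y|/√2) = 3.53553 > 1 ⇒ ∉ W
candidate 7: n = (0, 1, 0, 1) → π⊥ ≈ (+0.00000, +1.41421); max(|x|,|y|,|x±y|/√2) = 1.41421 > 1 ⇒ ∉ W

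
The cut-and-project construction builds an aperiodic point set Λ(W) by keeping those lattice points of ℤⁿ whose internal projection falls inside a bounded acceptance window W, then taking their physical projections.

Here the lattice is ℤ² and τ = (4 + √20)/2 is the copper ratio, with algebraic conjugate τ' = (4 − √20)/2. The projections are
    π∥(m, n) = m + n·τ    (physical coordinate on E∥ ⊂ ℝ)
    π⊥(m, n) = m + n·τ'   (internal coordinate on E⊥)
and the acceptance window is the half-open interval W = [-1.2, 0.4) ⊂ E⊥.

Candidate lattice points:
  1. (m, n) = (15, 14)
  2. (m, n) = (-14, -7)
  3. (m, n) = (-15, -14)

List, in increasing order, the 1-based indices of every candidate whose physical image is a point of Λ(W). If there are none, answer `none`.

τ' = (4−√20)/2 ≈ -0.2361.
[1] lift (15,14): star map gives 11.6950; window check -1.2 ≤ 11.6950 < 0.4 is false → out
[2] lift (-14,-7): star map gives -12.3475; window check -1.2 ≤ -12.3475 < 0.4 is false → out
[3] lift (-15,-14): star map gives -11.6950; window check -1.2 ≤ -11.6950 < 0.4 is false → out

none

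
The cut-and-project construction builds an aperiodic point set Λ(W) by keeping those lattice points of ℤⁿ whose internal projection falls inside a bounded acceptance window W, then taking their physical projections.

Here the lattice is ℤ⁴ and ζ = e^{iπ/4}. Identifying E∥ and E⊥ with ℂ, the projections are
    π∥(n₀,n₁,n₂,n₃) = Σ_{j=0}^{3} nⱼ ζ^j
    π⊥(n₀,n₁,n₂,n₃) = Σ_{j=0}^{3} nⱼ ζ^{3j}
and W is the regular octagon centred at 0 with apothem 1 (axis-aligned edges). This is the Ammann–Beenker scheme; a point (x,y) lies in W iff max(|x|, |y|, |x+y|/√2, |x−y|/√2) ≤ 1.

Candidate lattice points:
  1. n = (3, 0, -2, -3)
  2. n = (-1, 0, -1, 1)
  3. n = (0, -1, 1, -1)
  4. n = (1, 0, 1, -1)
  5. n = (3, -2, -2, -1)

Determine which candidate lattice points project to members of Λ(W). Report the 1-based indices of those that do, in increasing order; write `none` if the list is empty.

1

Internal map: ζ^{3j} for j=0..3 gives (1,0), (−√2/2,√2/2), (0,−1), (√2/2,√2/2).
candidate 1: n = (3, 0, -2, -3) → π⊥ ≈ (+0.87868, -0.12132); max(|x|,|y|,|x±y|/√2) = 0.87868 ≤ 1 ⇒ ∈ W
candidate 2: n = (-1, 0, -1, 1) → π⊥ ≈ (-0.29289, +1.70711); max(|x|,|y|,|x±y|/√2) = 1.70711 > 1 ⇒ ∉ W
candidate 3: n = (0, -1, 1, -1) → π⊥ ≈ (+0.00000, -2.41421); max(|x|,|y|,|x±y|/√2) = 2.41421 > 1 ⇒ ∉ W
candidate 4: n = (1, 0, 1, -1) → π⊥ ≈ (+0.29289, -1.70711); max(|x|,|y|,|x±y|/√2) = 1.70711 > 1 ⇒ ∉ W
candidate 5: n = (3, -2, -2, -1) → π⊥ ≈ (+3.70711, -0.12132); max(|x|,|y|,|x±y|/√2) = 3.70711 > 1 ⇒ ∉ W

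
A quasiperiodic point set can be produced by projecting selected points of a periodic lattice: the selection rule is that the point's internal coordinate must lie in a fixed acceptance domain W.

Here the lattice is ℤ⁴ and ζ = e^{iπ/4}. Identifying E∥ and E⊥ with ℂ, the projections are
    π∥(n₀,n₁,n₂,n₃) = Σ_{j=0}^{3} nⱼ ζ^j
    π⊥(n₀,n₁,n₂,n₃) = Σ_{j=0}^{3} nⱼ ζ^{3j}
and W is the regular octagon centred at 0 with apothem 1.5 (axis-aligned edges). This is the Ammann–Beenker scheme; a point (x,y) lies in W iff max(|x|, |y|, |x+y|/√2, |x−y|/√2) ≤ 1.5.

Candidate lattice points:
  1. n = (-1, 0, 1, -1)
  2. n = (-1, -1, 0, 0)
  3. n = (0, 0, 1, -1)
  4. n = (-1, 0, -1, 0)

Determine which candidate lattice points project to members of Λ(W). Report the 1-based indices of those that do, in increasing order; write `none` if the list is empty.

2, 4

With ζ = e^{iπ/4} the internal vectors are ζ^0,ζ^3,ζ^6,ζ^9.
candidate 1: n = (-1, 0, 1, -1) → π⊥ ≈ (-1.7071, -1.7071); max(|x|,|y|,|x±y|/√2) = 2.4142 > 1.5 ⇒ ∉ W
candidate 2: n = (-1, -1, 0, 0) → π⊥ ≈ (-0.2929, -0.7071); max(|x|,|y|,|x±y|/√2) = 0.7071 ≤ 1.5 ⇒ ∈ W
candidate 3: n = (0, 0, 1, -1) → π⊥ ≈ (-0.7071, -1.7071); max(|x|,|y|,|x±y|/√2) = 1.7071 > 1.5 ⇒ ∉ W
candidate 4: n = (-1, 0, -1, 0) → π⊥ ≈ (-1.0000, +1.0000); max(|x|,|y|,|x±y|/√2) = 1.4142 ≤ 1.5 ⇒ ∈ W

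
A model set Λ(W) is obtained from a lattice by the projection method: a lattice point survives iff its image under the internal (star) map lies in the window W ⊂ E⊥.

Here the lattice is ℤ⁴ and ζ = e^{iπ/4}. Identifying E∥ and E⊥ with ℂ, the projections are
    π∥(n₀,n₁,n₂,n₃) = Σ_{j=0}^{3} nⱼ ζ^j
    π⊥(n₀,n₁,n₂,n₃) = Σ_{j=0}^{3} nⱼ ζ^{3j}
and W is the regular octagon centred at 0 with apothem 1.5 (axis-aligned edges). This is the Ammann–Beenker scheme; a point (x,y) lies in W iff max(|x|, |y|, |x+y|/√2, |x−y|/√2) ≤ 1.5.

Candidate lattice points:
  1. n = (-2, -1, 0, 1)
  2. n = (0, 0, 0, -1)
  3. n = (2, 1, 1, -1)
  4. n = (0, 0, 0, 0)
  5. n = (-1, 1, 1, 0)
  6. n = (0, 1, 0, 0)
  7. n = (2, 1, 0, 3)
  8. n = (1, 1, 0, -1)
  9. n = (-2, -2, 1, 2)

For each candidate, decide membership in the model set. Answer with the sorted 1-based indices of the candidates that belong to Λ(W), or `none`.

With ζ = e^{iπ/4} the internal vectors are ζ^0,ζ^3,ζ^6,ζ^9.
#1 (-2, -1, 0, 1): internal (-0.585786, 0.000000); octagon support 0.585786 vs apothem 1.5 → ∈ W
#2 (0, 0, 0, -1): internal (-0.707107, -0.707107); octagon support 1.000000 vs apothem 1.5 → ∈ W
#3 (2, 1, 1, -1): internal (0.585786, -1.000000); octagon support 1.121320 vs apothem 1.5 → ∈ W
#4 (0, 0, 0, 0): internal (0.000000, 0.000000); octagon support 0.000000 vs apothem 1.5 → ∈ W
#5 (-1, 1, 1, 0): internal (-1.707107, -0.292893); octagon support 1.707107 vs apothem 1.5 → ∉ W
#6 (0, 1, 0, 0): internal (-0.707107, 0.707107); octagon support 1.000000 vs apothem 1.5 → ∈ W
#7 (2, 1, 0, 3): internal (3.414214, 2.828427); octagon support 4.414214 vs apothem 1.5 → ∉ W
#8 (1, 1, 0, -1): internal (-0.414214, 0.000000); octagon support 0.414214 vs apothem 1.5 → ∈ W
#9 (-2, -2, 1, 2): internal (0.828427, -1.000000); octagon support 1.292893 vs apothem 1.5 → ∈ W

1, 2, 3, 4, 6, 8, 9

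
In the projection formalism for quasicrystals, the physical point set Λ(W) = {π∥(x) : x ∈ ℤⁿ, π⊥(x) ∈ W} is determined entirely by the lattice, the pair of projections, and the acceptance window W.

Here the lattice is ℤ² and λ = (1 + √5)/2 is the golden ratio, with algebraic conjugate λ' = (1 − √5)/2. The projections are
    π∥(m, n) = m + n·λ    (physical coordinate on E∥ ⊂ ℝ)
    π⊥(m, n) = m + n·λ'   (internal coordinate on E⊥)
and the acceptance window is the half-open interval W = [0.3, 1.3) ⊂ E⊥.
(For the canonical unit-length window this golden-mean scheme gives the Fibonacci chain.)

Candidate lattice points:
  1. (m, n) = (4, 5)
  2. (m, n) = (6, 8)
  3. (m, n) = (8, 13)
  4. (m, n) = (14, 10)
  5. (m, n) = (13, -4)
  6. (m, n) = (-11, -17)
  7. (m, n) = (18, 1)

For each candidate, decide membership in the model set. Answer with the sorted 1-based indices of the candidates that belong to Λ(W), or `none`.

Compute λ' = (1−√5)/2 = -0.61803, so π⊥(m,n) = m -0.61803·n.
#1 (4,5): internal coord 4 + (5)·λ' = +0.90983; +0.90983 ∈ [0.3, 1.3) → IN Λ
#2 (6,8): internal coord 6 + (8)·λ' = +1.05573; +1.05573 ∈ [0.3, 1.3) → IN Λ
#3 (8,13): internal coord 8 + (13)·λ' = -0.03444; -0.03444 ∉ [0.3, 1.3) → out
#4 (14,10): internal coord 14 + (10)·λ' = +7.81966; +7.81966 ∉ [0.3, 1.3) → out
#5 (13,-4): internal coord 13 + (-4)·λ' = +15.47214; +15.47214 ∉ [0.3, 1.3) → out
#6 (-11,-17): internal coord -11 + (-17)·λ' = -0.49342; -0.49342 ∉ [0.3, 1.3) → out
#7 (18,1): internal coord 18 + (1)·λ' = +17.38197; +17.38197 ∉ [0.3, 1.3) → out

1, 2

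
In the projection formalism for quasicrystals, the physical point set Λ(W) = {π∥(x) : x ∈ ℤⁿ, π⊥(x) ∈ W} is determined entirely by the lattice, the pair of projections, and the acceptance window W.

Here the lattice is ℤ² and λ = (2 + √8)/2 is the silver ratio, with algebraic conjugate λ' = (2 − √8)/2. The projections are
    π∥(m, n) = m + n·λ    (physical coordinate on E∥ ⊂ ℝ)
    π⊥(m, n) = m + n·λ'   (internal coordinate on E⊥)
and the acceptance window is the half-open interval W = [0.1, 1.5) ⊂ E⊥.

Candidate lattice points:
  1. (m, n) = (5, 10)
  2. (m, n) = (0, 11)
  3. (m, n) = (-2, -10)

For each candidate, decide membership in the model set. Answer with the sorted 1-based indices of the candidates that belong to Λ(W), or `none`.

Compute λ' = (2−√8)/2 = -0.414214, so π⊥(m,n) = m -0.414214·n.
#1 (5,10): internal coord 5 + (10)·λ' = +0.857864; +0.857864 ∈ [0.1, 1.5) → IN Λ
#2 (0,11): internal coord 0 + (11)·λ' = -4.556349; -4.556349 ∉ [0.1, 1.5) → out
#3 (-2,-10): internal coord -2 + (-10)·λ' = +2.142136; +2.142136 ∉ [0.1, 1.5) → out

1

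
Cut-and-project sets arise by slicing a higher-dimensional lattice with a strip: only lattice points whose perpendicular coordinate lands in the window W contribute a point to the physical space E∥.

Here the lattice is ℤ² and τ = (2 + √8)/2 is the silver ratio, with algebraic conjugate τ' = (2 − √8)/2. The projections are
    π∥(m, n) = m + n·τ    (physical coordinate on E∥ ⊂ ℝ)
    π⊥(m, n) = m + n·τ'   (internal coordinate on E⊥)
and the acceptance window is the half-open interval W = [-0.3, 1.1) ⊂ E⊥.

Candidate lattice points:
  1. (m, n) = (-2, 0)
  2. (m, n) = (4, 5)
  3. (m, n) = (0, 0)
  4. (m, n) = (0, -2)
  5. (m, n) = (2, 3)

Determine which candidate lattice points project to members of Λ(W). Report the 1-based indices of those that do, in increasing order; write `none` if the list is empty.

Compute τ' = (2−√8)/2 = -0.41421, so π⊥(m,n) = m -0.41421·n.
candidate 1: (m,n)=(-2,0) → π∥ = -2+0·τ ≈ -2.00000, π⊥ = -2+0·τ' ≈ -2.00000 ∉ [-0.3, 1.1) ⇒ out
candidate 2: (m,n)=(4,5) → π∥ = 4+5·τ ≈ 16.07107, π⊥ = 4+5·τ' ≈ 1.92893 ∉ [-0.3, 1.1) ⇒ out
candidate 3: (m,n)=(0,0) → π∥ = 0+0·τ ≈ 0.00000, π⊥ = 0+0·τ' ≈ 0.00000 ∈ [-0.3, 1.1) ⇒ IN Λ
candidate 4: (m,n)=(0,-2) → π∥ = 0-2·τ ≈ -4.82843, π⊥ = 0-2·τ' ≈ 0.82843 ∈ [-0.3, 1.1) ⇒ IN Λ
candidate 5: (m,n)=(2,3) → π∥ = 2+3·τ ≈ 9.24264, π⊥ = 2+3·τ' ≈ 0.75736 ∈ [-0.3, 1.1) ⇒ IN Λ

3, 4, 5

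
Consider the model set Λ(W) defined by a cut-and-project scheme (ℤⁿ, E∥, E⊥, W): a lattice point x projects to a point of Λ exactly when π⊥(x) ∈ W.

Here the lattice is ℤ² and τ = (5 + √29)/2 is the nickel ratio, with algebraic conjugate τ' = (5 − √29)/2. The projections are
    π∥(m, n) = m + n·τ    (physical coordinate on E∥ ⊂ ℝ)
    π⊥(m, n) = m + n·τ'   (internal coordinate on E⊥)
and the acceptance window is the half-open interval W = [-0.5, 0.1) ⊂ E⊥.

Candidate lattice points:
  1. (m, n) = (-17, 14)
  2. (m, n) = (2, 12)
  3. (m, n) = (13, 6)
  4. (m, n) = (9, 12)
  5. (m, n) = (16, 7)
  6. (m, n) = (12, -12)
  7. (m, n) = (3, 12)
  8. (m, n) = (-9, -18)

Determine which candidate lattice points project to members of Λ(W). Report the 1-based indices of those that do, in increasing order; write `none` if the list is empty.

Numerically τ ≈ 5.19258 and τ' = −1/τ ≈ -0.19258.
#1 (-17,14): internal coord -17 + (14)·τ' = -19.69615; -19.69615 ∉ [-0.5, 0.1) → out
#2 (2,12): internal coord 2 + (12)·τ' = -0.31099; -0.31099 ∈ [-0.5, 0.1) → IN Λ
#3 (13,6): internal coord 13 + (6)·τ' = +11.84451; +11.84451 ∉ [-0.5, 0.1) → out
#4 (9,12): internal coord 9 + (12)·τ' = +6.68901; +6.68901 ∉ [-0.5, 0.1) → out
#5 (16,7): internal coord 16 + (7)·τ' = +14.65192; +14.65192 ∉ [-0.5, 0.1) → out
#6 (12,-12): internal coord 12 + (-12)·τ' = +14.31099; +14.31099 ∉ [-0.5, 0.1) → out
#7 (3,12): internal coord 3 + (12)·τ' = +0.68901; +0.68901 ∉ [-0.5, 0.1) → out
#8 (-9,-18): internal coord -9 + (-18)·τ' = -5.53352; -5.53352 ∉ [-0.5, 0.1) → out

2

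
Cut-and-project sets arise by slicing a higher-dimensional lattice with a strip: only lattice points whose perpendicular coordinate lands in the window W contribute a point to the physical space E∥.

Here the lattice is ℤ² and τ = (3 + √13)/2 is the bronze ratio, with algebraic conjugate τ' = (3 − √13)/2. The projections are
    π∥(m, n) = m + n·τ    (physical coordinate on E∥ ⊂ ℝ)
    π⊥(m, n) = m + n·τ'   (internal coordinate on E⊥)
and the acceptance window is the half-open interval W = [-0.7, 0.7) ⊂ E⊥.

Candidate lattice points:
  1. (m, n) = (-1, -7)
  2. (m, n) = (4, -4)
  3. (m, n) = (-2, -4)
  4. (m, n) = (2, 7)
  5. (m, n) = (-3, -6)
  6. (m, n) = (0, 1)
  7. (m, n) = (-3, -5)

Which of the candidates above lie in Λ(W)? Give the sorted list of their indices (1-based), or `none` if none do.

4, 6

Compute τ' = (3−√13)/2 = -0.3028, so π⊥(m,n) = m -0.3028·n.
[1] lift (-1,-7): star map gives 1.1194; window check -0.7 ≤ 1.1194 < 0.7 is false → out
[2] lift (4,-4): star map gives 5.2111; window check -0.7 ≤ 5.2111 < 0.7 is false → out
[3] lift (-2,-4): star map gives -0.7889; window check -0.7 ≤ -0.7889 < 0.7 is false → out
[4] lift (2,7): star map gives -0.1194; window check -0.7 ≤ -0.1194 < 0.7 is true → IN Λ
[5] lift (-3,-6): star map gives -1.1833; window check -0.7 ≤ -1.1833 < 0.7 is false → out
[6] lift (0,1): star map gives -0.3028; window check -0.7 ≤ -0.3028 < 0.7 is true → IN Λ
[7] lift (-3,-5): star map gives -1.4861; window check -0.7 ≤ -1.4861 < 0.7 is false → out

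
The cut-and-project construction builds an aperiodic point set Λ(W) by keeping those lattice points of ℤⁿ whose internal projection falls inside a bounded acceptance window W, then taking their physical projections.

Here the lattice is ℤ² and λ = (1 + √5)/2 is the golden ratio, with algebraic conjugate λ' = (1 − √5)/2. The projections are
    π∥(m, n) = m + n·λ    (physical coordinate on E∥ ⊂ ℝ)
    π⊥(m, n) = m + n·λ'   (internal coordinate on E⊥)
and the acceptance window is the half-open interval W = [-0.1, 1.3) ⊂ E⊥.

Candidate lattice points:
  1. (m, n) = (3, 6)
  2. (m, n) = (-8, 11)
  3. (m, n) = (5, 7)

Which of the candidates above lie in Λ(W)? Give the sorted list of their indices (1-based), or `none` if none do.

3

Numerically λ ≈ 1.61803 and λ' = −1/λ ≈ -0.61803.
[1] lift (3,6): star map gives -0.70820; window check -0.1 ≤ -0.70820 < 1.3 is false → out
[2] lift (-8,11): star map gives -14.79837; window check -0.1 ≤ -14.79837 < 1.3 is false → out
[3] lift (5,7): star map gives 0.67376; window check -0.1 ≤ 0.67376 < 1.3 is true → IN Λ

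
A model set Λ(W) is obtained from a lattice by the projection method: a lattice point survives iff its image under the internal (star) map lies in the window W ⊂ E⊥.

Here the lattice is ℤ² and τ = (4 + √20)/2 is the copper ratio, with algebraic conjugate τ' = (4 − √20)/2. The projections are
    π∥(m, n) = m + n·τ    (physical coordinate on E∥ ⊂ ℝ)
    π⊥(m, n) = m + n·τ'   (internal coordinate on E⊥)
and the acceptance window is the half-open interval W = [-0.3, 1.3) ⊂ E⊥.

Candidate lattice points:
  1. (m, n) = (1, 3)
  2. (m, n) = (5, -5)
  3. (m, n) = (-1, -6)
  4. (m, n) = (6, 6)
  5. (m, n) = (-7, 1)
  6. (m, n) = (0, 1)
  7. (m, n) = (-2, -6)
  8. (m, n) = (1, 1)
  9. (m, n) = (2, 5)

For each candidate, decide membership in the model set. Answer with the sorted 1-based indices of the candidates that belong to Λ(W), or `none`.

Compute τ' = (4−√20)/2 = -0.23607, so π⊥(m,n) = m -0.23607·n.
[1] lift (1,3): star map gives 0.29180; window check -0.3 ≤ 0.29180 < 1.3 is true → IN Λ
[2] lift (5,-5): star map gives 6.18034; window check -0.3 ≤ 6.18034 < 1.3 is false → out
[3] lift (-1,-6): star map gives 0.41641; window check -0.3 ≤ 0.41641 < 1.3 is true → IN Λ
[4] lift (6,6): star map gives 4.58359; window check -0.3 ≤ 4.58359 < 1.3 is false → out
[5] lift (-7,1): star map gives -7.23607; window check -0.3 ≤ -7.23607 < 1.3 is false → out
[6] lift (0,1): star map gives -0.23607; window check -0.3 ≤ -0.23607 < 1.3 is true → IN Λ
[7] lift (-2,-6): star map gives -0.58359; window check -0.3 ≤ -0.58359 < 1.3 is false → out
[8] lift (1,1): star map gives 0.76393; window check -0.3 ≤ 0.76393 < 1.3 is true → IN Λ
[9] lift (2,5): star map gives 0.81966; window check -0.3 ≤ 0.81966 < 1.3 is true → IN Λ

1, 3, 6, 8, 9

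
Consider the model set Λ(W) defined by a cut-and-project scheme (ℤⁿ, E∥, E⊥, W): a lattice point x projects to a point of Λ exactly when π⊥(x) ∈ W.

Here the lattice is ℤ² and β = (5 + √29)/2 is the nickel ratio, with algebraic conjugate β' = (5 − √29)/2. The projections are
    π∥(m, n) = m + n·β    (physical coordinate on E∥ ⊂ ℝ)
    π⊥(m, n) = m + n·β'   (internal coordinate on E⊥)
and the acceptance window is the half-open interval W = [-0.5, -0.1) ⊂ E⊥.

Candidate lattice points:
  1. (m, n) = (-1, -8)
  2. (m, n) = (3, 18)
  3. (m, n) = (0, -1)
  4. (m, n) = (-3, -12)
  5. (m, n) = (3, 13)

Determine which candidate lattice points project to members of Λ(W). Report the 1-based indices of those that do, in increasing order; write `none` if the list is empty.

β' = (5−√29)/2 ≈ -0.1926.
candidate 1: (m,n)=(-1,-8) → π∥ = -1-8·β ≈ -42.5407, π⊥ = -1-8·β' ≈ 0.5407 ∉ [-0.5, -0.1) ⇒ out
candidate 2: (m,n)=(3,18) → π∥ = 3+18·β ≈ 96.4665, π⊥ = 3+18·β' ≈ -0.4665 ∈ [-0.5, -0.1) ⇒ IN Λ
candidate 3: (m,n)=(0,-1) → π∥ = 0-1·β ≈ -5.1926, π⊥ = 0-1·β' ≈ 0.1926 ∉ [-0.5, -0.1) ⇒ out
candidate 4: (m,n)=(-3,-12) → π∥ = -3-12·β ≈ -65.3110, π⊥ = -3-12·β' ≈ -0.6890 ∉ [-0.5, -0.1) ⇒ out
candidate 5: (m,n)=(3,13) → π∥ = 3+13·β ≈ 70.5036, π⊥ = 3+13·β' ≈ 0.4964 ∉ [-0.5, -0.1) ⇒ out

2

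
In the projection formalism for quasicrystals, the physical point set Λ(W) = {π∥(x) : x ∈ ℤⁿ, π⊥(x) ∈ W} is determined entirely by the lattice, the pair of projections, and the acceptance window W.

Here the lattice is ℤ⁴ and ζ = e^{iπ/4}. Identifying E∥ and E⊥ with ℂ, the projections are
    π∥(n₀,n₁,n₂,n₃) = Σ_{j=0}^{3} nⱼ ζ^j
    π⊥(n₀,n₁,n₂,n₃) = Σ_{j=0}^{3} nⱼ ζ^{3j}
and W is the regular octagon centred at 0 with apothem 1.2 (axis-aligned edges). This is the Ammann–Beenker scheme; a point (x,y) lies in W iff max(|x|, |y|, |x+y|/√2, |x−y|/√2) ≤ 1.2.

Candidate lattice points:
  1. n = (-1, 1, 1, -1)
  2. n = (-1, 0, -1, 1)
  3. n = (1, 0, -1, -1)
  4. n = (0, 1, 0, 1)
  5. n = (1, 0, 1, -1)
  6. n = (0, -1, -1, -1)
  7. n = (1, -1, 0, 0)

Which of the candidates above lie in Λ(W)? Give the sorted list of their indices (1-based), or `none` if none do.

3, 6

Internal map: ζ^{3j} for j=0..3 gives (1,0), (−√2/2,√2/2), (0,−1), (√2/2,√2/2).
candidate 1: n = (-1, 1, 1, -1) → π⊥ ≈ (-2.41421, -1.00000); max(|x|,|y|,|x±y|/√2) = 2.41421 > 1.2 ⇒ ∉ W
candidate 2: n = (-1, 0, -1, 1) → π⊥ ≈ (-0.29289, +1.70711); max(|x|,|y|,|x±y|/√2) = 1.70711 > 1.2 ⇒ ∉ W
candidate 3: n = (1, 0, -1, -1) → π⊥ ≈ (+0.29289, +0.29289); max(|x|,|y|,|x±y|/√2) = 0.41421 ≤ 1.2 ⇒ ∈ W
candidate 4: n = (0, 1, 0, 1) → π⊥ ≈ (+0.00000, +1.41421); max(|x|,|y|,|x±y|/√2) = 1.41421 > 1.2 ⇒ ∉ W
candidate 5: n = (1, 0, 1, -1) → π⊥ ≈ (+0.29289, -1.70711); max(|x|,|y|,|x±y|/√2) = 1.70711 > 1.2 ⇒ ∉ W
candidate 6: n = (0, -1, -1, -1) → π⊥ ≈ (+0.00000, -0.41421); max(|x|,|y|,|x±y|/√2) = 0.41421 ≤ 1.2 ⇒ ∈ W
candidate 7: n = (1, -1, 0, 0) → π⊥ ≈ (+1.70711, -0.70711); max(|x|,|y|,|x±y|/√2) = 1.70711 > 1.2 ⇒ ∉ W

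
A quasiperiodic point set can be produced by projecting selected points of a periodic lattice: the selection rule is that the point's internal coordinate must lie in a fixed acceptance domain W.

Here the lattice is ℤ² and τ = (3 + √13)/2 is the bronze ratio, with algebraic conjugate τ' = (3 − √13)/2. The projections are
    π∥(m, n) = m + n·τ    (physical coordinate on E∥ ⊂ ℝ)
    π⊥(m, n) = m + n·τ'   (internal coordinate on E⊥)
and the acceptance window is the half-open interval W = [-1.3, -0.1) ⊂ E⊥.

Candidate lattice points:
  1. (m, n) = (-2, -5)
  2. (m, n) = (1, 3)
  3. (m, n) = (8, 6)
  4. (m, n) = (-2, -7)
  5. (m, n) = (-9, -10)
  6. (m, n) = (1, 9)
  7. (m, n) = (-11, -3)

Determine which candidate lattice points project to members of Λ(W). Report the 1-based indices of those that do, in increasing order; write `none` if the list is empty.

1

Compute τ' = (3−√13)/2 = -0.3028, so π⊥(m,n) = m -0.3028·n.
#1 (-2,-5): internal coord -2 + (-5)·τ' = -0.4861; -0.4861 ∈ [-1.3, -0.1) → IN Λ
#2 (1,3): internal coord 1 + (3)·τ' = +0.0917; +0.0917 ∉ [-1.3, -0.1) → out
#3 (8,6): internal coord 8 + (6)·τ' = +6.1833; +6.1833 ∉ [-1.3, -0.1) → out
#4 (-2,-7): internal coord -2 + (-7)·τ' = +0.1194; +0.1194 ∉ [-1.3, -0.1) → out
#5 (-9,-10): internal coord -9 + (-10)·τ' = -5.9722; -5.9722 ∉ [-1.3, -0.1) → out
#6 (1,9): internal coord 1 + (9)·τ' = -1.7250; -1.7250 ∉ [-1.3, -0.1) → out
#7 (-11,-3): internal coord -11 + (-3)·τ' = -10.0917; -10.0917 ∉ [-1.3, -0.1) → out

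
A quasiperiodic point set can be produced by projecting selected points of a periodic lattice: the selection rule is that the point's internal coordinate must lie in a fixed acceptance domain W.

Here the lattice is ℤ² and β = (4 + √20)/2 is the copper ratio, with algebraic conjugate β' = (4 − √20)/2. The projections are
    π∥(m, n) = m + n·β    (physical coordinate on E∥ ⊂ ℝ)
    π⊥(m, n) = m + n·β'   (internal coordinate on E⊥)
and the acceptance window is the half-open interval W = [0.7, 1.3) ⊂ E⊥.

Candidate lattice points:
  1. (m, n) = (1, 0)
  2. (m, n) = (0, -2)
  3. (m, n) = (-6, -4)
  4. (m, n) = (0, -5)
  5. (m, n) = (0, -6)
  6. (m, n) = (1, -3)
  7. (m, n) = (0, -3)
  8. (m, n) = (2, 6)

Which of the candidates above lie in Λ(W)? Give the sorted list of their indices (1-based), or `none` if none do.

1, 4, 7

Numerically β ≈ 4.23607 and β' = −1/β ≈ -0.23607.
[1] lift (1,0): star map gives 1.00000; window check 0.7 ≤ 1.00000 < 1.3 is true → IN Λ
[2] lift (0,-2): star map gives 0.47214; window check 0.7 ≤ 0.47214 < 1.3 is false → out
[3] lift (-6,-4): star map gives -5.05573; window check 0.7 ≤ -5.05573 < 1.3 is false → out
[4] lift (0,-5): star map gives 1.18034; window check 0.7 ≤ 1.18034 < 1.3 is true → IN Λ
[5] lift (0,-6): star map gives 1.41641; window check 0.7 ≤ 1.41641 < 1.3 is false → out
[6] lift (1,-3): star map gives 1.70820; window check 0.7 ≤ 1.70820 < 1.3 is false → out
[7] lift (0,-3): star map gives 0.70820; window check 0.7 ≤ 0.70820 < 1.3 is true → IN Λ
[8] lift (2,6): star map gives 0.58359; window check 0.7 ≤ 0.58359 < 1.3 is false → out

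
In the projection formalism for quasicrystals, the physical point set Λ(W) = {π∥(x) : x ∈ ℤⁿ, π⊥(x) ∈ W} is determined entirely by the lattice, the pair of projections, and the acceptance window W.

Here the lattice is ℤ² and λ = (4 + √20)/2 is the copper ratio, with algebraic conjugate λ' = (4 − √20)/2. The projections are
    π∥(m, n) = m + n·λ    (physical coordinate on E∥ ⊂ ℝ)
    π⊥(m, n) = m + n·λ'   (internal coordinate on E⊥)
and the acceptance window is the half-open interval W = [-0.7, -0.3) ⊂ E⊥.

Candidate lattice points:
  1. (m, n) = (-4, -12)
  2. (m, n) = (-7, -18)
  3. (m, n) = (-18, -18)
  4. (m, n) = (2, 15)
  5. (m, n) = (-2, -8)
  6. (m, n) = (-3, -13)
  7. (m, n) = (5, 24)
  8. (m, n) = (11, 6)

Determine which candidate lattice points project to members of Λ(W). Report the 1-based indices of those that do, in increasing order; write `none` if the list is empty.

7

Compute λ' = (4−√20)/2 = -0.236068, so π⊥(m,n) = m -0.236068·n.
#1 (-4,-12): internal coord -4 + (-12)·λ' = -1.167184; -1.167184 ∉ [-0.7, -0.3) → out
#2 (-7,-18): internal coord -7 + (-18)·λ' = -2.750776; -2.750776 ∉ [-0.7, -0.3) → out
#3 (-18,-18): internal coord -18 + (-18)·λ' = -13.750776; -13.750776 ∉ [-0.7, -0.3) → out
#4 (2,15): internal coord 2 + (15)·λ' = -1.541020; -1.541020 ∉ [-0.7, -0.3) → out
#5 (-2,-8): internal coord -2 + (-8)·λ' = -0.111456; -0.111456 ∉ [-0.7, -0.3) → out
#6 (-3,-13): internal coord -3 + (-13)·λ' = +0.068884; +0.068884 ∉ [-0.7, -0.3) → out
#7 (5,24): internal coord 5 + (24)·λ' = -0.665631; -0.665631 ∈ [-0.7, -0.3) → IN Λ
#8 (11,6): internal coord 11 + (6)·λ' = +9.583592; +9.583592 ∉ [-0.7, -0.3) → out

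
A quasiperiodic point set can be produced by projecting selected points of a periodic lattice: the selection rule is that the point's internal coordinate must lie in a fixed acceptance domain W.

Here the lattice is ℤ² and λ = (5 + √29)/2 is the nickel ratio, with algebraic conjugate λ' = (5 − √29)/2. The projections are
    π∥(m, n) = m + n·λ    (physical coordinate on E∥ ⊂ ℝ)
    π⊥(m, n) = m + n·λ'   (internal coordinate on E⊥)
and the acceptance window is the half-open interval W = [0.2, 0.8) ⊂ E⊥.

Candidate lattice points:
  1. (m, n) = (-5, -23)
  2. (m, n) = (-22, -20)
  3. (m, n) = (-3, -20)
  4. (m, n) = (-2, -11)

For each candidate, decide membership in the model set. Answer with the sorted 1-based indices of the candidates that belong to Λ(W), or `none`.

Compute λ' = (5−√29)/2 = -0.1926, so π⊥(m,n) = m -0.1926·n.
candidate 1: (m,n)=(-5,-23) → π∥ = -5-23·λ ≈ -124.4294, π⊥ = -5-23·λ' ≈ -0.5706 ∉ [0.2, 0.8) ⇒ out
candidate 2: (m,n)=(-22,-20) → π∥ = -22-20·λ ≈ -125.8516, π⊥ = -22-20·λ' ≈ -18.1484 ∉ [0.2, 0.8) ⇒ out
candidate 3: (m,n)=(-3,-20) → π∥ = -3-20·λ ≈ -106.8516, π⊥ = -3-20·λ' ≈ 0.8516 ∉ [0.2, 0.8) ⇒ out
candidate 4: (m,n)=(-2,-11) → π∥ = -2-11·λ ≈ -59.1184, π⊥ = -2-11·λ' ≈ 0.1184 ∉ [0.2, 0.8) ⇒ out

none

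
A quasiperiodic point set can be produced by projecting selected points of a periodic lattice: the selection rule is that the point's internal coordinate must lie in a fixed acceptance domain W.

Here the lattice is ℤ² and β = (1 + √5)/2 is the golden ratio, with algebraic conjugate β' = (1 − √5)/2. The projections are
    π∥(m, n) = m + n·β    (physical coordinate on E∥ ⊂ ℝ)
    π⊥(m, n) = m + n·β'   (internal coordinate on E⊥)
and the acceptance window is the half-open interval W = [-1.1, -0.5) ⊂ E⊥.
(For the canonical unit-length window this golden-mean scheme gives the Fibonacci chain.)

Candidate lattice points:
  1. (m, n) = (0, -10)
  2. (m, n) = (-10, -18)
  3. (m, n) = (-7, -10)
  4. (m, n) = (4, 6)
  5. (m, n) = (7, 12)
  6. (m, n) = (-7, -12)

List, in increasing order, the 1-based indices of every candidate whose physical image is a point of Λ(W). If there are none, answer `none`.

Compute β' = (1−√5)/2 = -0.61803, so π⊥(m,n) = m -0.61803·n.
#1 (0,-10): internal coord 0 + (-10)·β' = +6.18034; +6.18034 ∉ [-1.1, -0.5) → out
#2 (-10,-18): internal coord -10 + (-18)·β' = +1.12461; +1.12461 ∉ [-1.1, -0.5) → out
#3 (-7,-10): internal coord -7 + (-10)·β' = -0.81966; -0.81966 ∈ [-1.1, -0.5) → IN Λ
#4 (4,6): internal coord 4 + (6)·β' = +0.29180; +0.29180 ∉ [-1.1, -0.5) → out
#5 (7,12): internal coord 7 + (12)·β' = -0.41641; -0.41641 ∉ [-1.1, -0.5) → out
#6 (-7,-12): internal coord -7 + (-12)·β' = +0.41641; +0.41641 ∉ [-1.1, -0.5) → out

3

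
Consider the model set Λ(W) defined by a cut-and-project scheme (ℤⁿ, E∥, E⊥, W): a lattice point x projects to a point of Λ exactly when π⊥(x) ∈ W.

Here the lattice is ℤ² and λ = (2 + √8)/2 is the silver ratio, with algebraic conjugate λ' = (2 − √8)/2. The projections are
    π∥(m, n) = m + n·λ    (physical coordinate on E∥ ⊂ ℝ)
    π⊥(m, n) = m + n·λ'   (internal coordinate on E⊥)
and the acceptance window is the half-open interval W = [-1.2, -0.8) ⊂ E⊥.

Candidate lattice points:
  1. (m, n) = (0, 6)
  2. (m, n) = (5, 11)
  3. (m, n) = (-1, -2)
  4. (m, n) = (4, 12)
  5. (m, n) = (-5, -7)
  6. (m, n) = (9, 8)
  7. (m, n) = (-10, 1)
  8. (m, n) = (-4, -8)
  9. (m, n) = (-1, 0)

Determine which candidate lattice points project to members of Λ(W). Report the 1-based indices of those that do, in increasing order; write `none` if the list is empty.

4, 9

Compute λ' = (2−√8)/2 = -0.4142, so π⊥(m,n) = m -0.4142·n.
[1] lift (0,6): star map gives -2.4853; window check -1.2 ≤ -2.4853 < -0.8 is false → out
[2] lift (5,11): star map gives 0.4437; window check -1.2 ≤ 0.4437 < -0.8 is false → out
[3] lift (-1,-2): star map gives -0.1716; window check -1.2 ≤ -0.1716 < -0.8 is false → out
[4] lift (4,12): star map gives -0.9706; window check -1.2 ≤ -0.9706 < -0.8 is true → IN Λ
[5] lift (-5,-7): star map gives -2.1005; window check -1.2 ≤ -2.1005 < -0.8 is false → out
[6] lift (9,8): star map gives 5.6863; window check -1.2 ≤ 5.6863 < -0.8 is false → out
[7] lift (-10,1): star map gives -10.4142; window check -1.2 ≤ -10.4142 < -0.8 is false → out
[8] lift (-4,-8): star map gives -0.6863; window check -1.2 ≤ -0.6863 < -0.8 is false → out
[9] lift (-1,0): star map gives -1.0000; window check -1.2 ≤ -1.0000 < -0.8 is true → IN Λ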